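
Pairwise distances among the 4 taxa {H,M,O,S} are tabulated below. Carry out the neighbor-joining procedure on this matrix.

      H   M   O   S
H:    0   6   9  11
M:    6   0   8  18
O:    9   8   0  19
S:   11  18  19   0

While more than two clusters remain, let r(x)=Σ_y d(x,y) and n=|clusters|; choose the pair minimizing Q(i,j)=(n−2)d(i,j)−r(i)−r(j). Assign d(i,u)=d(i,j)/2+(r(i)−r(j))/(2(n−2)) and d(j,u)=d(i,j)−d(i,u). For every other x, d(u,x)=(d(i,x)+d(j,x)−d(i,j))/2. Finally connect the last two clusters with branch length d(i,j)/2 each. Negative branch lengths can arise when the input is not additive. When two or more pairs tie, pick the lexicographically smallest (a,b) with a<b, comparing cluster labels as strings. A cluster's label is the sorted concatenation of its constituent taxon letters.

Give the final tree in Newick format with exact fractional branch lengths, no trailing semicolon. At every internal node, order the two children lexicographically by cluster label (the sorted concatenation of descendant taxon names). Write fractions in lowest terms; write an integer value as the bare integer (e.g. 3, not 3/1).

(((H:0,S:11):7/2,M:3):5/2,O:5/2)

step 1: merge (H,S) at d=11, Q=-52; branch lengths H→0, S→11; new cluster HS
  updated: d(HS,M)=13/2, d(HS,O)=17/2
step 2: merge (HS,M) at d=13/2, Q=-23; branch lengths HS→7/2, M→3; new cluster HMS
  updated: d(HMS,O)=5
step 3: merge (HMS,O) at d=5; branch lengths HMS→5/2, O→5/2; new cluster HMOS
final tree: (((H:0,S:11):7/2,M:3):5/2,O:5/2)
total length: 45/2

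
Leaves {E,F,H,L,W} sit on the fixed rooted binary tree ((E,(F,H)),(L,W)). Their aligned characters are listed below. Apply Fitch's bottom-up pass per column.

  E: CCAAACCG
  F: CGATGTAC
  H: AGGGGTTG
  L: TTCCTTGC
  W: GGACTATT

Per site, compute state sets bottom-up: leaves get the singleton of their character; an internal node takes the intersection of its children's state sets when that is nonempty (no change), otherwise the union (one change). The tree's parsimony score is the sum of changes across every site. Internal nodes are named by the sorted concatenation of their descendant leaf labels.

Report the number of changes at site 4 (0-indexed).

2

[col 0] FH: children F:{C}, H:{A} ∪→ {A,C}; cost 1
[col 0] EFH: children E:{C}, FH:{A,C} ∩→ {C}; cost 0
[col 0] LW: children L:{T}, W:{G} ∪→ {G,T}; cost 1
[col 0] EFHLW: children EFH:{C}, LW:{G,T} ∪→ {C,G,T}; cost 1
[col 1] FH: children F:{G}, H:{G} ∩→ {G}; cost 0
[col 1] EFH: children E:{C}, FH:{G} ∪→ {C,G}; cost 1
[col 1] LW: children L:{T}, W:{G} ∪→ {G,T}; cost 1
[col 1] EFHLW: children EFH:{C,G}, LW:{G,T} ∩→ {G}; cost 0
[col 2] FH: children F:{A}, H:{G} ∪→ {A,G}; cost 1
[col 2] EFH: children E:{A}, FH:{A,G} ∩→ {A}; cost 0
[col 2] LW: children L:{C}, W:{A} ∪→ {A,C}; cost 1
[col 2] EFHLW: children EFH:{A}, LW:{A,C} ∩→ {A}; cost 0
[col 3] FH: children F:{T}, H:{G} ∪→ {G,T}; cost 1
[col 3] EFH: children E:{A}, FH:{G,T} ∪→ {A,G,T}; cost 1
[col 3] LW: children L:{C}, W:{C} ∩→ {C}; cost 0
[col 3] EFHLW: children EFH:{A,G,T}, LW:{C} ∪→ {A,C,G,T}; cost 1
[col 4] FH: children F:{G}, H:{G} ∩→ {G}; cost 0
[col 4] EFH: children E:{A}, FH:{G} ∪→ {A,G}; cost 1
[col 4] LW: children L:{T}, W:{T} ∩→ {T}; cost 0
[col 4] EFHLW: children EFH:{A,G}, LW:{T} ∪→ {A,G,T}; cost 1
[col 5] FH: children F:{T}, H:{T} ∩→ {T}; cost 0
[col 5] EFH: children E:{C}, FH:{T} ∪→ {C,T}; cost 1
[col 5] LW: children L:{T}, W:{A} ∪→ {A,T}; cost 1
[col 5] EFHLW: children EFH:{C,T}, LW:{A,T} ∩→ {T}; cost 0
[col 6] FH: children F:{A}, H:{T} ∪→ {A,T}; cost 1
[col 6] EFH: children E:{C}, FH:{A,T} ∪→ {A,C,T}; cost 1
[col 6] LW: children L:{G}, W:{T} ∪→ {G,T}; cost 1
[col 6] EFHLW: children EFH:{A,C,T}, LW:{G,T} ∩→ {T}; cost 0
[col 7] FH: children F:{C}, H:{G} ∪→ {C,G}; cost 1
[col 7] EFH: children E:{G}, FH:{C,G} ∩→ {G}; cost 0
[col 7] LW: children L:{C}, W:{T} ∪→ {C,T}; cost 1
[col 7] EFHLW: children EFH:{G}, LW:{C,T} ∪→ {C,G,T}; cost 1
per-site changes: [3, 2, 2, 3, 2, 2, 3, 3]; total = 20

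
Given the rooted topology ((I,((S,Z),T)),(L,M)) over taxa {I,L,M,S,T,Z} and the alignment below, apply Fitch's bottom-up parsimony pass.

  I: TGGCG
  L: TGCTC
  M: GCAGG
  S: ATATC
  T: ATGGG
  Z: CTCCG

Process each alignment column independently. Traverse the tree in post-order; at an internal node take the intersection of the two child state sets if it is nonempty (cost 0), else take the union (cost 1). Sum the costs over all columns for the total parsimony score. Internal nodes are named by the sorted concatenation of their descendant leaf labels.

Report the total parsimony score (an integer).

site 0, node SZ: S={A} ∪ Z={C} → {A,C} (+1)
site 0, node STZ: SZ={A,C} ∩ T={A} → {A} (+0)
site 0, node ISTZ: I={T} ∪ STZ={A} → {A,T} (+1)
site 0, node LM: L={T} ∪ M={G} → {G,T} (+1)
site 0, node ILMSTZ: ISTZ={A,T} ∩ LM={G,T} → {T} (+0)
site 1, node SZ: S={T} ∩ Z={T} → {T} (+0)
site 1, node STZ: SZ={T} ∩ T={T} → {T} (+0)
site 1, node ISTZ: I={G} ∪ STZ={T} → {G,T} (+1)
site 1, node LM: L={G} ∪ M={C} → {C,G} (+1)
site 1, node ILMSTZ: ISTZ={G,T} ∩ LM={C,G} → {G} (+0)
site 2, node SZ: S={A} ∪ Z={C} → {A,C} (+1)
site 2, node STZ: SZ={A,C} ∪ T={G} → {A,C,G} (+1)
site 2, node ISTZ: I={G} ∩ STZ={A,C,G} → {G} (+0)
site 2, node LM: L={C} ∪ M={A} → {A,C} (+1)
site 2, node ILMSTZ: ISTZ={G} ∪ LM={A,C} → {A,C,G} (+1)
site 3, node SZ: S={T} ∪ Z={C} → {C,T} (+1)
site 3, node STZ: SZ={C,T} ∪ T={G} → {C,G,T} (+1)
site 3, node ISTZ: I={C} ∩ STZ={C,G,T} → {C} (+0)
site 3, node LM: L={T} ∪ M={G} → {G,T} (+1)
site 3, node ILMSTZ: ISTZ={C} ∪ LM={G,T} → {C,G,T} (+1)
site 4, node SZ: S={C} ∪ Z={G} → {C,G} (+1)
site 4, node STZ: SZ={C,G} ∩ T={G} → {G} (+0)
site 4, node ISTZ: I={G} ∩ STZ={G} → {G} (+0)
site 4, node LM: L={C} ∪ M={G} → {C,G} (+1)
site 4, node ILMSTZ: ISTZ={G} ∩ LM={C,G} → {G} (+0)
per-site changes: [3, 2, 4, 4, 2]; total = 15

15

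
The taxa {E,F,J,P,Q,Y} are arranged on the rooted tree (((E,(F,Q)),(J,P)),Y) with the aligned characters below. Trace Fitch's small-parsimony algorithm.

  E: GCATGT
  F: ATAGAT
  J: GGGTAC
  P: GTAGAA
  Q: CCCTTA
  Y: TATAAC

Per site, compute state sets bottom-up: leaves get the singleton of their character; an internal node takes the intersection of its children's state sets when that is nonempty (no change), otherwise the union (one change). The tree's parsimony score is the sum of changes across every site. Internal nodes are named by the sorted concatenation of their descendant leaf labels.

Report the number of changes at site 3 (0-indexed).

3

[col 0] FQ: children F:{A}, Q:{C} ∪→ {A,C}; cost 1
[col 0] EFQ: children E:{G}, FQ:{A,C} ∪→ {A,C,G}; cost 1
[col 0] JP: children J:{G}, P:{G} ∩→ {G}; cost 0
[col 0] EFJPQ: children EFQ:{A,C,G}, JP:{G} ∩→ {G}; cost 0
[col 0] EFJPQY: children EFJPQ:{G}, Y:{T} ∪→ {G,T}; cost 1
[col 1] FQ: children F:{T}, Q:{C} ∪→ {C,T}; cost 1
[col 1] EFQ: children E:{C}, FQ:{C,T} ∩→ {C}; cost 0
[col 1] JP: children J:{G}, P:{T} ∪→ {G,T}; cost 1
[col 1] EFJPQ: children EFQ:{C}, JP:{G,T} ∪→ {C,G,T}; cost 1
[col 1] EFJPQY: children EFJPQ:{C,G,T}, Y:{A} ∪→ {A,C,G,T}; cost 1
[col 2] FQ: children F:{A}, Q:{C} ∪→ {A,C}; cost 1
[col 2] EFQ: children E:{A}, FQ:{A,C} ∩→ {A}; cost 0
[col 2] JP: children J:{G}, P:{A} ∪→ {A,G}; cost 1
[col 2] EFJPQ: children EFQ:{A}, JP:{A,G} ∩→ {A}; cost 0
[col 2] EFJPQY: children EFJPQ:{A}, Y:{T} ∪→ {A,T}; cost 1
[col 3] FQ: children F:{G}, Q:{T} ∪→ {G,T}; cost 1
[col 3] EFQ: children E:{T}, FQ:{G,T} ∩→ {T}; cost 0
[col 3] JP: children J:{T}, P:{G} ∪→ {G,T}; cost 1
[col 3] EFJPQ: children EFQ:{T}, JP:{G,T} ∩→ {T}; cost 0
[col 3] EFJPQY: children EFJPQ:{T}, Y:{A} ∪→ {A,T}; cost 1
[col 4] FQ: children F:{A}, Q:{T} ∪→ {A,T}; cost 1
[col 4] EFQ: children E:{G}, FQ:{A,T} ∪→ {A,G,T}; cost 1
[col 4] JP: children J:{A}, P:{A} ∩→ {A}; cost 0
[col 4] EFJPQ: children EFQ:{A,G,T}, JP:{A} ∩→ {A}; cost 0
[col 4] EFJPQY: children EFJPQ:{A}, Y:{A} ∩→ {A}; cost 0
[col 5] FQ: children F:{T}, Q:{A} ∪→ {A,T}; cost 1
[col 5] EFQ: children E:{T}, FQ:{A,T} ∩→ {T}; cost 0
[col 5] JP: children J:{C}, P:{A} ∪→ {A,C}; cost 1
[col 5] EFJPQ: children EFQ:{T}, JP:{A,C} ∪→ {A,C,T}; cost 1
[col 5] EFJPQY: children EFJPQ:{A,C,T}, Y:{C} ∩→ {C}; cost 0
per-site changes: [3, 4, 3, 3, 2, 3]; total = 18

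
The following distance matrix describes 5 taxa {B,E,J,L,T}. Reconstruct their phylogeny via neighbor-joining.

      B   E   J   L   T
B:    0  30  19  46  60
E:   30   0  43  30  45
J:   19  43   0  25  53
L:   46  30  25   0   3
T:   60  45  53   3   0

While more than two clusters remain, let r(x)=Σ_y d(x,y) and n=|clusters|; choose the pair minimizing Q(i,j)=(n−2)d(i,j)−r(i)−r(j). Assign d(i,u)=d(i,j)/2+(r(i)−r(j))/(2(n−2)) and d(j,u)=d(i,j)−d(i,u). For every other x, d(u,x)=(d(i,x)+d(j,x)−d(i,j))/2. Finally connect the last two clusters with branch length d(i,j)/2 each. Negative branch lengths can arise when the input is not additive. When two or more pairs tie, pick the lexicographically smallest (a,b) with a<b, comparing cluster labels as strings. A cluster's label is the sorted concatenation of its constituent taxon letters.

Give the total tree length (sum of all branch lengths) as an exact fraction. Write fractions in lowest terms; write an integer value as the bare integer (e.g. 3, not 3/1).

71

1. join L+T (d=3, Q=-256) ⇒ LT; edges |L|=-8, |T|=11
  updated: d(B,LT)=103/2, d(E,LT)=36, d(J,LT)=75/2
2. join B+J (d=19, Q=-162) ⇒ BJ; edges |B|=39/4, |J|=37/4
  updated: d(BJ,E)=27, d(BJ,LT)=35
3. join BJ+E (d=27, Q=-98) ⇒ BEJ; edges |BJ|=13, |E|=14
  updated: d(BEJ,LT)=22
4. join BEJ+LT (d=22) ⇒ BEJLT; edges |BEJ|=11, |LT|=11
final tree: (((B:39/4,J:37/4):13,E:14):11,(L:-8,T:11):11)
total length: 71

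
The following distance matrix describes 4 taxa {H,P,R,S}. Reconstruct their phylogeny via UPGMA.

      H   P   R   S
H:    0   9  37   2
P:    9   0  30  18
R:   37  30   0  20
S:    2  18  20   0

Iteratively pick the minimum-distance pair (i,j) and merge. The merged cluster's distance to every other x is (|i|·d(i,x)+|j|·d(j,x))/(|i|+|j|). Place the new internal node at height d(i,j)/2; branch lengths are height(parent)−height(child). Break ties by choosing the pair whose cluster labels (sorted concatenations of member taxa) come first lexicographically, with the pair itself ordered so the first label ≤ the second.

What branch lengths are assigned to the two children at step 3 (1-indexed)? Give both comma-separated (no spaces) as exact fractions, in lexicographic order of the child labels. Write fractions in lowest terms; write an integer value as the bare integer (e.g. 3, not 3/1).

31/4,29/2

iteration 1: select H,S (d=2); attach at lengths (1, 1); label the merged cluster HS
  updated: d(HS,P)=27/2, d(HS,R)=57/2
iteration 2: select HS,P (d=27/2); attach at lengths (23/4, 27/4); label the merged cluster HPS
  updated: d(HPS,R)=29
iteration 3: select HPS,R (d=29); attach at lengths (31/4, 29/2); label the merged cluster HPRS
final tree: (((H:1,S:1):23/4,P:27/4):31/4,R:29/2)
total length: 147/4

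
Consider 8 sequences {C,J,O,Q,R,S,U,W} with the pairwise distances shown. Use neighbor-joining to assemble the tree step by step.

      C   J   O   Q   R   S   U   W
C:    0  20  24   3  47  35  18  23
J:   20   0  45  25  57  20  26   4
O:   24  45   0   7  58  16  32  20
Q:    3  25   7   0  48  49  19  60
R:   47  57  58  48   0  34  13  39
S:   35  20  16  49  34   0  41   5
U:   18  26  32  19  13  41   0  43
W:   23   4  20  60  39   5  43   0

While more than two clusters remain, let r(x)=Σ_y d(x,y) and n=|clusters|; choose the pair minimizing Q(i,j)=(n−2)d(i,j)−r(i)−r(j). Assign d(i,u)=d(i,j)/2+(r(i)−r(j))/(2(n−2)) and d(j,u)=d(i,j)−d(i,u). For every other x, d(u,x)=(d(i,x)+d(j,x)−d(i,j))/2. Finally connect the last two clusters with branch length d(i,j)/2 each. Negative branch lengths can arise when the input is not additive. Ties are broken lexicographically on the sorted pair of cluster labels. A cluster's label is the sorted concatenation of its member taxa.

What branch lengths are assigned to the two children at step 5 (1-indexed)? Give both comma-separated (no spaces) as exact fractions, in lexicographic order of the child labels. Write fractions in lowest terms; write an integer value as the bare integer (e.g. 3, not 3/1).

37/4,9/2

iteration 1: select R,U (d=13, Q=-410); attach at lengths (91/6, -13/6); label the merged cluster RU
  updated: d(C,RU)=26, d(J,RU)=35, d(O,RU)=77/2, d(Q,RU)=27, d(RU,S)=31, d(RU,W)=69/2
iteration 2: select C,Q (d=3, Q=-287); attach at lengths (-5/2, 11/2); label the merged cluster CQ
  updated: d(CQ,J)=21, d(CQ,O)=14, d(CQ,RU)=25, d(CQ,S)=81/2, d(CQ,W)=40
iteration 3: select CQ,O (d=14, Q=-218); attach at lengths (63/8, 49/8); label the merged cluster COQ
  updated: d(COQ,J)=26, d(COQ,RU)=99/4, d(COQ,S)=85/4, d(COQ,W)=23
iteration 4: select COQ,RU (d=99/4, Q=-146); attach at lengths (22/3, 209/12); label the merged cluster COQRU
  updated: d(COQRU,J)=145/8, d(COQRU,S)=55/4, d(COQRU,W)=131/8
iteration 5: select COQRU,S (d=55/4, Q=-119/2); attach at lengths (37/4, 9/2); label the merged cluster COQRSU
  updated: d(COQRSU,J)=195/16, d(COQRSU,W)=61/16
iteration 6: select COQRSU,J (d=195/16, Q=-20); attach at lengths (6, 99/16); label the merged cluster CJOQRSU
  updated: d(CJOQRSU,W)=-35/16
iteration 7: select CJOQRSU,W (d=-35/16); attach at lengths (-35/32, -35/32); label the merged cluster CJOQRSUW
final tree: ((((((C:-5/2,Q:11/2):63/8,O:49/8):22/3,(R:91/6,U:-13/6):209/12):37/4,S:9/2):6,J:99/16):-35/32,W:-35/32)
total length: 157/2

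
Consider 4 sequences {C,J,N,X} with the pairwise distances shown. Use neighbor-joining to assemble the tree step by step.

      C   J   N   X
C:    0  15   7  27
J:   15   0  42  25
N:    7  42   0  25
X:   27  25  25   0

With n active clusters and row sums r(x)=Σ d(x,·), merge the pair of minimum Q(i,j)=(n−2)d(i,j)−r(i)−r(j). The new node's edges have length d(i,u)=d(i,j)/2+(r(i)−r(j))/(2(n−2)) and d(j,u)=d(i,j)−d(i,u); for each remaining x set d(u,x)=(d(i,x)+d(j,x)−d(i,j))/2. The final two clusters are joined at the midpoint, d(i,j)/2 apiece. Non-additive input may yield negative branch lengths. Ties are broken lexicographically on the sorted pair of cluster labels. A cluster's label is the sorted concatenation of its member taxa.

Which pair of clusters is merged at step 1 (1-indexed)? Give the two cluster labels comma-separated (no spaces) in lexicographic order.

C,N

step 1: merge (C,N) at d=7, Q=-109; branch lengths C→-11/4, N→39/4; new cluster CN
  updated: d(CN,J)=25, d(CN,X)=45/2
step 2: merge (CN,J) at d=25, Q=-145/2; branch lengths CN→45/4, J→55/4; new cluster CJN
  updated: d(CJN,X)=45/4
step 3: merge (CJN,X) at d=45/4; branch lengths CJN→45/8, X→45/8; new cluster CJNX
final tree: (((C:-11/4,N:39/4):45/4,J:55/4):45/8,X:45/8)
total length: 173/4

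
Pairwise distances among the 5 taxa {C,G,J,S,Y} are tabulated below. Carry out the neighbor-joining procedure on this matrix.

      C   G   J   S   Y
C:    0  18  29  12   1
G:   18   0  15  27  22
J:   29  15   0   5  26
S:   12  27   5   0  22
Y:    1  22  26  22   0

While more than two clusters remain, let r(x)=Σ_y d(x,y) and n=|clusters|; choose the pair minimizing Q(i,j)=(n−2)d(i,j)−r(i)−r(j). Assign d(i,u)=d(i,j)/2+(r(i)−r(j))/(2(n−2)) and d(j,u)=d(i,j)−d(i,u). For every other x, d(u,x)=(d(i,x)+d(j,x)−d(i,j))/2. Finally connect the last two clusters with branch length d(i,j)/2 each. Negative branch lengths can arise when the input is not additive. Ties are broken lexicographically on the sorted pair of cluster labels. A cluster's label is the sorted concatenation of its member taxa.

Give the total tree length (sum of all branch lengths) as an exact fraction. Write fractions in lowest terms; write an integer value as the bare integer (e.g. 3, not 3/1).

1. join C+Y (d=1, Q=-128) ⇒ CY; edges |C|=-4/3, |Y|=7/3
  updated: d(CY,G)=39/2, d(CY,J)=27, d(CY,S)=33/2
2. join CY+G (d=39/2, Q=-171/2) ⇒ CGY; edges |CY|=81/8, |G|=75/8
  updated: d(CGY,J)=45/4, d(CGY,S)=12
3. join CGY+J (d=45/4, Q=-113/4) ⇒ CGJY; edges |CGY|=73/8, |J|=17/8
  updated: d(CGJY,S)=23/8
4. join CGJY+S (d=23/8) ⇒ CGJSY; edges |CGJY|=23/16, |S|=23/16
final tree: ((((C:-4/3,Y:7/3):81/8,G:75/8):73/8,J:17/8):23/16,S:23/16)
total length: 277/8

277/8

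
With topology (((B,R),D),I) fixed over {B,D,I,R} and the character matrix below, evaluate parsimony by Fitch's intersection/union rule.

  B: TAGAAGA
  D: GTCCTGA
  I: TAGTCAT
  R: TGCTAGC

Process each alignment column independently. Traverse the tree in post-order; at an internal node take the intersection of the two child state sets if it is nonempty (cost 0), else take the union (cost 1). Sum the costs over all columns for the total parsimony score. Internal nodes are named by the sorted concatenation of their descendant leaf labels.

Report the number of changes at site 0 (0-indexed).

1

site 0, node BR: B={T} ∩ R={T} → {T} (+0)
site 0, node BDR: BR={T} ∪ D={G} → {G,T} (+1)
site 0, node BDIR: BDR={G,T} ∩ I={T} → {T} (+0)
site 1, node BR: B={A} ∪ R={G} → {A,G} (+1)
site 1, node BDR: BR={A,G} ∪ D={T} → {A,G,T} (+1)
site 1, node BDIR: BDR={A,G,T} ∩ I={A} → {A} (+0)
site 2, node BR: B={G} ∪ R={C} → {C,G} (+1)
site 2, node BDR: BR={C,G} ∩ D={C} → {C} (+0)
site 2, node BDIR: BDR={C} ∪ I={G} → {C,G} (+1)
site 3, node BR: B={A} ∪ R={T} → {A,T} (+1)
site 3, node BDR: BR={A,T} ∪ D={C} → {A,C,T} (+1)
site 3, node BDIR: BDR={A,C,T} ∩ I={T} → {T} (+0)
site 4, node BR: B={A} ∩ R={A} → {A} (+0)
site 4, node BDR: BR={A} ∪ D={T} → {A,T} (+1)
site 4, node BDIR: BDR={A,T} ∪ I={C} → {A,C,T} (+1)
site 5, node BR: B={G} ∩ R={G} → {G} (+0)
site 5, node BDR: BR={G} ∩ D={G} → {G} (+0)
site 5, node BDIR: BDR={G} ∪ I={A} → {A,G} (+1)
site 6, node BR: B={A} ∪ R={C} → {A,C} (+1)
site 6, node BDR: BR={A,C} ∩ D={A} → {A} (+0)
site 6, node BDIR: BDR={A} ∪ I={T} → {A,T} (+1)
per-site changes: [1, 2, 2, 2, 2, 1, 2]; total = 12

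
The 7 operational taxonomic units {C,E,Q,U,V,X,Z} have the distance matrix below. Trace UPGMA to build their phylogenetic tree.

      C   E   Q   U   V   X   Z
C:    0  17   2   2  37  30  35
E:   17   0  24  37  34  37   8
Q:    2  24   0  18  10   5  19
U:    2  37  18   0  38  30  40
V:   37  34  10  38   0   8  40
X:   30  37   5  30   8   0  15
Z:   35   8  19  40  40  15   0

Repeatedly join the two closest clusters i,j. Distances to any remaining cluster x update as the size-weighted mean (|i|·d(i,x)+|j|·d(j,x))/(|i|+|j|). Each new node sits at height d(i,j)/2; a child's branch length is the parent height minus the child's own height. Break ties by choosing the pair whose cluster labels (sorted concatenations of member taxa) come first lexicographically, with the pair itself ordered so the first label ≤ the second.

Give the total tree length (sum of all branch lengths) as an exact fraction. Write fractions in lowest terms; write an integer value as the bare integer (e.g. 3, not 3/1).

1. join C+Q (d=2) ⇒ CQ; edges |C|=1, |Q|=1
  updated: d(CQ,E)=41/2, d(CQ,U)=10, d(CQ,V)=47/2, d(CQ,X)=35/2, d(CQ,Z)=27
2. join E+Z (d=8) ⇒ EZ; edges |E|=4, |Z|=4
  updated: d(CQ,EZ)=95/4, d(EZ,U)=77/2, d(EZ,V)=37, d(EZ,X)=26
3. join V+X (d=8) ⇒ VX; edges |V|=4, |X|=4
  updated: d(CQ,VX)=41/2, d(EZ,VX)=63/2, d(U,VX)=34
4. join CQ+U (d=10) ⇒ CQU; edges |CQ|=4, |U|=5
  updated: d(CQU,EZ)=86/3, d(CQU,VX)=25
5. join CQU+VX (d=25) ⇒ CQUVX; edges |CQU|=15/2, |VX|=17/2
  updated: d(CQUVX,EZ)=149/5
6. join CQUVX+EZ (d=149/5) ⇒ CEQUVXZ; edges |CQUVX|=12/5, |EZ|=109/10
final tree: ((((C:1,Q:1):4,U:5):15/2,(V:4,X:4):17/2):12/5,(E:4,Z:4):109/10)
total length: 563/10

563/10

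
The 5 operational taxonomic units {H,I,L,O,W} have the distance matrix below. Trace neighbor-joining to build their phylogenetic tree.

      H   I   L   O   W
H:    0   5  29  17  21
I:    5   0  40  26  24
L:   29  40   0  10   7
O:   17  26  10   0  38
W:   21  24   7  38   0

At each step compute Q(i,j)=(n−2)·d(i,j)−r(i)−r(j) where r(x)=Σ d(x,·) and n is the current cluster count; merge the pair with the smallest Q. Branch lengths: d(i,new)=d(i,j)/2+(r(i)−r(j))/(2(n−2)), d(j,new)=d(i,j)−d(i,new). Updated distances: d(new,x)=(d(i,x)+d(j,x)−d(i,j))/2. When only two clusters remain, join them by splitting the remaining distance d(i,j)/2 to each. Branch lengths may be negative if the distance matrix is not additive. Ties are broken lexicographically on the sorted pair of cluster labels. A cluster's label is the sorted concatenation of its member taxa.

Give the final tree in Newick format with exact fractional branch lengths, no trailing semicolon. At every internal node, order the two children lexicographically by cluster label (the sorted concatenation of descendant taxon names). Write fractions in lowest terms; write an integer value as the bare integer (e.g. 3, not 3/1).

step 1: merge (L,W) at d=7, Q=-155; branch lengths L→17/6, W→25/6; new cluster LW
  updated: d(H,LW)=43/2, d(I,LW)=57/2, d(LW,O)=41/2
step 2: merge (H,I) at d=5, Q=-93; branch lengths H→-3/2, I→13/2; new cluster HI
  updated: d(HI,LW)=45/2, d(HI,O)=19
step 3: merge (HI,LW) at d=45/2, Q=-62; branch lengths HI→21/2, LW→12; new cluster HILW
  updated: d(HILW,O)=17/2
step 4: merge (HILW,O) at d=17/2; branch lengths HILW→17/4, O→17/4; new cluster HILOW
final tree: (((H:-3/2,I:13/2):21/2,(L:17/6,W:25/6):12):17/4,O:17/4)
total length: 43

(((H:-3/2,I:13/2):21/2,(L:17/6,W:25/6):12):17/4,O:17/4)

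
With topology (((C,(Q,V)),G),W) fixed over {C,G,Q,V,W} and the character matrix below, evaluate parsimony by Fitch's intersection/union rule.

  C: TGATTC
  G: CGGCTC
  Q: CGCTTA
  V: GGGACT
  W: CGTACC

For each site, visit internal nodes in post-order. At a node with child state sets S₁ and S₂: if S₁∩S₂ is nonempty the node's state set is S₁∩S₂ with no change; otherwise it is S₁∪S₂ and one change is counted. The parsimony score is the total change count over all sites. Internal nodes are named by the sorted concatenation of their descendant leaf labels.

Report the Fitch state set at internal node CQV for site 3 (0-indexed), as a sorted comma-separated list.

T

site 0, node QV: Q={C} ∪ V={G} → {C,G} (+1)
site 0, node CQV: C={T} ∪ QV={C,G} → {C,G,T} (+1)
site 0, node CGQV: CQV={C,G,T} ∩ G={C} → {C} (+0)
site 0, node CGQVW: CGQV={C} ∩ W={C} → {C} (+0)
site 1, node QV: Q={G} ∩ V={G} → {G} (+0)
site 1, node CQV: C={G} ∩ QV={G} → {G} (+0)
site 1, node CGQV: CQV={G} ∩ G={G} → {G} (+0)
site 1, node CGQVW: CGQV={G} ∩ W={G} → {G} (+0)
site 2, node QV: Q={C} ∪ V={G} → {C,G} (+1)
site 2, node CQV: C={A} ∪ QV={C,G} → {A,C,G} (+1)
site 2, node CGQV: CQV={A,C,G} ∩ G={G} → {G} (+0)
site 2, node CGQVW: CGQV={G} ∪ W={T} → {G,T} (+1)
site 3, node QV: Q={T} ∪ V={A} → {A,T} (+1)
site 3, node CQV: C={T} ∩ QV={A,T} → {T} (+0)
site 3, node CGQV: CQV={T} ∪ G={C} → {C,T} (+1)
site 3, node CGQVW: CGQV={C,T} ∪ W={A} → {A,C,T} (+1)
site 4, node QV: Q={T} ∪ V={C} → {C,T} (+1)
site 4, node CQV: C={T} ∩ QV={C,T} → {T} (+0)
site 4, node CGQV: CQV={T} ∩ G={T} → {T} (+0)
site 4, node CGQVW: CGQV={T} ∪ W={C} → {C,T} (+1)
site 5, node QV: Q={A} ∪ V={T} → {A,T} (+1)
site 5, node CQV: C={C} ∪ QV={A,T} → {A,C,T} (+1)
site 5, node CGQV: CQV={A,C,T} ∩ G={C} → {C} (+0)
site 5, node CGQVW: CGQV={C} ∩ W={C} → {C} (+0)
per-site changes: [2, 0, 3, 3, 2, 2]; total = 12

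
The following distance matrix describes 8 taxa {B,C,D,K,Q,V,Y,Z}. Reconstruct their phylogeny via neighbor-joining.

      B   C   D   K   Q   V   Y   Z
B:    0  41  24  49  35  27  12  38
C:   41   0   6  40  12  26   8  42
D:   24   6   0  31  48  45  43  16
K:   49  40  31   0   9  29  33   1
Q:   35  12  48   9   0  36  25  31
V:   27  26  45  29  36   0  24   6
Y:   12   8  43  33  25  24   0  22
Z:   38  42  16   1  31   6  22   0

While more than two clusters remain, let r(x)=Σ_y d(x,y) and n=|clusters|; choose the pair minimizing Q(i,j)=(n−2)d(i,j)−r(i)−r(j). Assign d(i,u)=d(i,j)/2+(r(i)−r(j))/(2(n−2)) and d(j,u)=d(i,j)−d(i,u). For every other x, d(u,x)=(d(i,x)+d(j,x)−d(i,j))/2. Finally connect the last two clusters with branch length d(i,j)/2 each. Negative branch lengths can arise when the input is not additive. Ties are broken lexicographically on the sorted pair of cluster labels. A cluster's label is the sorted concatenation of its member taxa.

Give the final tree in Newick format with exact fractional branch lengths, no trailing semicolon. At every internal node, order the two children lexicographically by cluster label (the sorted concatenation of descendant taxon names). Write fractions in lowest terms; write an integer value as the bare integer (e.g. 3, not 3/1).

1. join C+D (d=6, Q=-352) ⇒ CD; edges |C|=-1/6, |D|=37/6
  updated: d(B,CD)=59/2, d(CD,K)=65/2, d(CD,Q)=27, d(CD,V)=65/2, d(CD,Y)=45/2, d(CD,Z)=26
2. join K+Z (d=1, Q=-545/2) ⇒ KZ; edges |K|=69/20, |Z|=-49/20
  updated: d(B,KZ)=43, d(CD,KZ)=115/4, d(KZ,Q)=39/2, d(KZ,V)=17, d(KZ,Y)=27
3. join B+Y (d=12, Q=-209) ⇒ BY; edges |B|=21/2, |Y|=3/2
  updated: d(BY,CD)=20, d(BY,KZ)=29, d(BY,Q)=24, d(BY,V)=39/2
4. join KZ+V (d=17, Q=-593/4) ⇒ KVZ; edges |KZ|=161/24, |V|=247/24
  updated: d(BY,KVZ)=63/4, d(CD,KVZ)=177/8, d(KVZ,Q)=77/4
5. join BY+CD (d=20, Q=-711/8) ⇒ BCDY; edges |BY|=245/32, |CD|=395/32
  updated: d(BCDY,KVZ)=143/16, d(BCDY,Q)=31/2
6. join BCDY+KVZ (d=143/16, Q=-699/16) ⇒ BCDKVYZ; edges |BCDY|=83/32, |KVZ|=203/32
  updated: d(BCDKVYZ,Q)=413/32
7. join BCDKVYZ+Q (d=413/32) ⇒ BCDKQVYZ; edges |BCDKVYZ|=413/64, |Q|=413/64
final tree: ((((B:21/2,Y:3/2):245/32,(C:-1/6,D:37/6):395/32):83/32,((K:69/20,Z:-49/20):161/24,V:247/24):203/32):413/64,Q:413/64)
total length: 2491/32

((((B:21/2,Y:3/2):245/32,(C:-1/6,D:37/6):395/32):83/32,((K:69/20,Z:-49/20):161/24,V:247/24):203/32):413/64,Q:413/64)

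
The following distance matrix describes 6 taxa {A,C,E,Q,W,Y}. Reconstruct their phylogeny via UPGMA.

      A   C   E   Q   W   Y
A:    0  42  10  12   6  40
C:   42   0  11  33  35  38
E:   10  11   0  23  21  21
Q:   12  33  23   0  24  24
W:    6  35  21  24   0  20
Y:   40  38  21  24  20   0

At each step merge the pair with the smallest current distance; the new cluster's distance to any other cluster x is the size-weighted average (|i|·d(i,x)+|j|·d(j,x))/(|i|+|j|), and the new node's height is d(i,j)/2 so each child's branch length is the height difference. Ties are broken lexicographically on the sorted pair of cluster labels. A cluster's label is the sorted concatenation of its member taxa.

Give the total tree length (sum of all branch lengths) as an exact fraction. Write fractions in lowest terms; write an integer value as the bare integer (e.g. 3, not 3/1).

1793/30

1. join A+W (d=6) ⇒ AW; edges |A|=3, |W|=3
  updated: d(AW,C)=77/2, d(AW,E)=31/2, d(AW,Q)=18, d(AW,Y)=30
2. join C+E (d=11) ⇒ CE; edges |C|=11/2, |E|=11/2
  updated: d(AW,CE)=27, d(CE,Q)=28, d(CE,Y)=59/2
3. join AW+Q (d=18) ⇒ AQW; edges |AW|=6, |Q|=9
  updated: d(AQW,CE)=82/3, d(AQW,Y)=28
4. join AQW+CE (d=82/3) ⇒ ACEQW; edges |AQW|=14/3, |CE|=49/6
  updated: d(ACEQW,Y)=143/5
5. join ACEQW+Y (d=143/5) ⇒ ACEQWY; edges |ACEQW|=19/30, |Y|=143/10
final tree: ((((A:3,W:3):6,Q:9):14/3,(C:11/2,E:11/2):49/6):19/30,Y:143/10)
total length: 1793/30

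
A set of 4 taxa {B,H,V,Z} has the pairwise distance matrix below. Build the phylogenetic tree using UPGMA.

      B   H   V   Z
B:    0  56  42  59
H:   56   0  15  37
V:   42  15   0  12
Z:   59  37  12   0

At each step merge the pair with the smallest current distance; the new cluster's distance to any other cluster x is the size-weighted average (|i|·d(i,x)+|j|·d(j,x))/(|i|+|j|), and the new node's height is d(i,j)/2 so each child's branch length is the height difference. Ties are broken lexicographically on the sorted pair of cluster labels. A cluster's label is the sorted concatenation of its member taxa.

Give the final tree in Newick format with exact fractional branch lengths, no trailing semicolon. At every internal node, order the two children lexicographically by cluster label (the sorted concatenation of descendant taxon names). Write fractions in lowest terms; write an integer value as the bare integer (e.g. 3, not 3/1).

(B:157/6,(H:13,(V:6,Z:6):7):79/6)

step 1: merge (V,Z) at d=12; branch lengths V→6, Z→6; new cluster VZ
  updated: d(B,VZ)=101/2, d(H,VZ)=26
step 2: merge (H,VZ) at d=26; branch lengths H→13, VZ→7; new cluster HVZ
  updated: d(B,HVZ)=157/3
step 3: merge (B,HVZ) at d=157/3; branch lengths B→157/6, HVZ→79/6; new cluster BHVZ
final tree: (B:157/6,(H:13,(V:6,Z:6):7):79/6)
total length: 214/3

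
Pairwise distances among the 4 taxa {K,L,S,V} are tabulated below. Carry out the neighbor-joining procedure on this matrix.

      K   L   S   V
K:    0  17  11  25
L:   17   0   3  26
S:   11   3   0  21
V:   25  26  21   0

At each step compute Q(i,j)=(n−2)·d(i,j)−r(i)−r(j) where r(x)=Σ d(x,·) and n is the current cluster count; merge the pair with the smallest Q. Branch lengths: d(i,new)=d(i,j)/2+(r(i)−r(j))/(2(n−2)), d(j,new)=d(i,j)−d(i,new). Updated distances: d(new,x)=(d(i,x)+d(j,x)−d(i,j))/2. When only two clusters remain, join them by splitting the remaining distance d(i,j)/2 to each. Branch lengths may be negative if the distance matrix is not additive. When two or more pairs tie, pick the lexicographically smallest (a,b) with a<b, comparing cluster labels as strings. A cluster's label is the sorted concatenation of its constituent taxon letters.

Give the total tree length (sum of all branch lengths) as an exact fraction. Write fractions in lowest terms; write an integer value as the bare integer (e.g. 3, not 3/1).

iteration 1: select K,V (d=25, Q=-75); attach at lengths (31/4, 69/4); label the merged cluster KV
  updated: d(KV,L)=9, d(KV,S)=7/2
iteration 2: select KV,L (d=9, Q=-31/2); attach at lengths (19/4, 17/4); label the merged cluster KLV
  updated: d(KLV,S)=-5/4
iteration 3: select KLV,S (d=-5/4); attach at lengths (-5/8, -5/8); label the merged cluster KLSV
final tree: (((K:31/4,V:69/4):19/4,L:17/4):-5/8,S:-5/8)
total length: 131/4

131/4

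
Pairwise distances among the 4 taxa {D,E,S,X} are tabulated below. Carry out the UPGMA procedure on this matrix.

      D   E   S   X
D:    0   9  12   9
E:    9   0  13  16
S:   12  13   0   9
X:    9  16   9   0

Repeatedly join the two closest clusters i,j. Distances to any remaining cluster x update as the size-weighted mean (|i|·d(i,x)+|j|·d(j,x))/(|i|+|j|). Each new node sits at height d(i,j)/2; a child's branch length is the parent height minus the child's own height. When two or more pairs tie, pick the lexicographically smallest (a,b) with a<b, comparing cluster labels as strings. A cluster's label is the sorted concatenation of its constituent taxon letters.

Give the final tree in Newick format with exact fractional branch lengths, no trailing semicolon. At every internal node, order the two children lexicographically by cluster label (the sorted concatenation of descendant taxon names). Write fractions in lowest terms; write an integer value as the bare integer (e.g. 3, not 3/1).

((D:9/2,E:9/2):7/4,(S:9/2,X:9/2):7/4)

step 1: merge (D,E) at d=9; branch lengths D→9/2, E→9/2; new cluster DE
  updated: d(DE,S)=25/2, d(DE,X)=25/2
step 2: merge (S,X) at d=9; branch lengths S→9/2, X→9/2; new cluster SX
  updated: d(DE,SX)=25/2
step 3: merge (DE,SX) at d=25/2; branch lengths DE→7/4, SX→7/4; new cluster DESX
final tree: ((D:9/2,E:9/2):7/4,(S:9/2,X:9/2):7/4)
total length: 43/2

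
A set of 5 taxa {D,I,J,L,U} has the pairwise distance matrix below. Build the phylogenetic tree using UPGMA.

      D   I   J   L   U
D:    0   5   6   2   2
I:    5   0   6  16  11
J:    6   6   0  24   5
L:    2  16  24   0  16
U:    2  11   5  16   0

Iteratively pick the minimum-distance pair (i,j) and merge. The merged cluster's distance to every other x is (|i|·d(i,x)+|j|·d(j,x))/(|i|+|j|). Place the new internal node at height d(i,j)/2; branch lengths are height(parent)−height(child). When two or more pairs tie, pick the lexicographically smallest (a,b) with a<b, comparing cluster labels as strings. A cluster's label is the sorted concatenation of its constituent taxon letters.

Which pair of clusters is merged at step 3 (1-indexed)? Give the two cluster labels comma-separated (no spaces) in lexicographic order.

step 1: merge (D,L) at d=2; branch lengths D→1, L→1; new cluster DL
  updated: d(DL,I)=21/2, d(DL,J)=15, d(DL,U)=9
step 2: merge (J,U) at d=5; branch lengths J→5/2, U→5/2; new cluster JU
  updated: d(DL,JU)=12, d(I,JU)=17/2
step 3: merge (I,JU) at d=17/2; branch lengths I→17/4, JU→7/4; new cluster IJU
  updated: d(DL,IJU)=23/2
step 4: merge (DL,IJU) at d=23/2; branch lengths DL→19/4, IJU→3/2; new cluster DIJLU
final tree: ((D:1,L:1):19/4,(I:17/4,(J:5/2,U:5/2):7/4):3/2)
total length: 77/4

I,JU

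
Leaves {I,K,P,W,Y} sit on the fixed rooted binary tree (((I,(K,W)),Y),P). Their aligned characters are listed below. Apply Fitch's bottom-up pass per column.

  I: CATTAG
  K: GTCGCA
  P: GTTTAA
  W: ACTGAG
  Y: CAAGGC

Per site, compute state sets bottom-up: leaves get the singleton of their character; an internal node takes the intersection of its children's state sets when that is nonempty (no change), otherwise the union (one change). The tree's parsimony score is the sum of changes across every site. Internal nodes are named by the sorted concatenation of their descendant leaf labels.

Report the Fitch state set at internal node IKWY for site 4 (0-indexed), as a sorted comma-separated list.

A,G

[col 0] KW: children K:{G}, W:{A} ∪→ {A,G}; cost 1
[col 0] IKW: children I:{C}, KW:{A,G} ∪→ {A,C,G}; cost 1
[col 0] IKWY: children IKW:{A,C,G}, Y:{C} ∩→ {C}; cost 0
[col 0] IKPWY: children IKWY:{C}, P:{G} ∪→ {C,G}; cost 1
[col 1] KW: children K:{T}, W:{C} ∪→ {C,T}; cost 1
[col 1] IKW: children I:{A}, KW:{C,T} ∪→ {A,C,T}; cost 1
[col 1] IKWY: children IKW:{A,C,T}, Y:{A} ∩→ {A}; cost 0
[col 1] IKPWY: children IKWY:{A}, P:{T} ∪→ {A,T}; cost 1
[col 2] KW: children K:{C}, W:{T} ∪→ {C,T}; cost 1
[col 2] IKW: children I:{T}, KW:{C,T} ∩→ {T}; cost 0
[col 2] IKWY: children IKW:{T}, Y:{A} ∪→ {A,T}; cost 1
[col 2] IKPWY: children IKWY:{A,T}, P:{T} ∩→ {T}; cost 0
[col 3] KW: children K:{G}, W:{G} ∩→ {G}; cost 0
[col 3] IKW: children I:{T}, KW:{G} ∪→ {G,T}; cost 1
[col 3] IKWY: children IKW:{G,T}, Y:{G} ∩→ {G}; cost 0
[col 3] IKPWY: children IKWY:{G}, P:{T} ∪→ {G,T}; cost 1
[col 4] KW: children K:{C}, W:{A} ∪→ {A,C}; cost 1
[col 4] IKW: children I:{A}, KW:{A,C} ∩→ {A}; cost 0
[col 4] IKWY: children IKW:{A}, Y:{G} ∪→ {A,G}; cost 1
[col 4] IKPWY: children IKWY:{A,G}, P:{A} ∩→ {A}; cost 0
[col 5] KW: children K:{A}, W:{G} ∪→ {A,G}; cost 1
[col 5] IKW: children I:{G}, KW:{A,G} ∩→ {G}; cost 0
[col 5] IKWY: children IKW:{G}, Y:{C} ∪→ {C,G}; cost 1
[col 5] IKPWY: children IKWY:{C,G}, P:{A} ∪→ {A,C,G}; cost 1
per-site changes: [3, 3, 2, 2, 2, 3]; total = 15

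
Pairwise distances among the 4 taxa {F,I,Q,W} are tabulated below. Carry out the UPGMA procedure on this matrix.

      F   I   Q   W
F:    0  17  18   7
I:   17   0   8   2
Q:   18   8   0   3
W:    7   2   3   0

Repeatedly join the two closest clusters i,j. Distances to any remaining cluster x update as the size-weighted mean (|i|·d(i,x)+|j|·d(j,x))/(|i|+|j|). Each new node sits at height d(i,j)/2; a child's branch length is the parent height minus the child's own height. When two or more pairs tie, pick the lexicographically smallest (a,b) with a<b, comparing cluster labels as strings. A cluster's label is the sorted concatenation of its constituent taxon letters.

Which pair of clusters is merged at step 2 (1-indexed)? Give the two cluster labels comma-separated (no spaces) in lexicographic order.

iteration 1: select I,W (d=2); attach at lengths (1, 1); label the merged cluster IW
  updated: d(F,IW)=12, d(IW,Q)=11/2
iteration 2: select IW,Q (d=11/2); attach at lengths (7/4, 11/4); label the merged cluster IQW
  updated: d(F,IQW)=14
iteration 3: select F,IQW (d=14); attach at lengths (7, 17/4); label the merged cluster FIQW
final tree: (F:7,((I:1,W:1):7/4,Q:11/4):17/4)
total length: 71/4

IW,Q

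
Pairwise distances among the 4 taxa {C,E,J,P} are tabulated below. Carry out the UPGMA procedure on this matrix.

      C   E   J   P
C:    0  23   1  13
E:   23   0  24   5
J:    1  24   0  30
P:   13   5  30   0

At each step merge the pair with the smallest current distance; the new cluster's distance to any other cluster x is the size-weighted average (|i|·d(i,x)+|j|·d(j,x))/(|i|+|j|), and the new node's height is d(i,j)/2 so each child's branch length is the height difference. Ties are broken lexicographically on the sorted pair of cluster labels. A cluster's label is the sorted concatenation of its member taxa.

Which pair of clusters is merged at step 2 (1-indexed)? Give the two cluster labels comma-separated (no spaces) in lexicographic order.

E,P

step 1: merge (C,J) at d=1; branch lengths C→1/2, J→1/2; new cluster CJ
  updated: d(CJ,E)=47/2, d(CJ,P)=43/2
step 2: merge (E,P) at d=5; branch lengths E→5/2, P→5/2; new cluster EP
  updated: d(CJ,EP)=45/2
step 3: merge (CJ,EP) at d=45/2; branch lengths CJ→43/4, EP→35/4; new cluster CEJP
final tree: ((C:1/2,J:1/2):43/4,(E:5/2,P:5/2):35/4)
total length: 51/2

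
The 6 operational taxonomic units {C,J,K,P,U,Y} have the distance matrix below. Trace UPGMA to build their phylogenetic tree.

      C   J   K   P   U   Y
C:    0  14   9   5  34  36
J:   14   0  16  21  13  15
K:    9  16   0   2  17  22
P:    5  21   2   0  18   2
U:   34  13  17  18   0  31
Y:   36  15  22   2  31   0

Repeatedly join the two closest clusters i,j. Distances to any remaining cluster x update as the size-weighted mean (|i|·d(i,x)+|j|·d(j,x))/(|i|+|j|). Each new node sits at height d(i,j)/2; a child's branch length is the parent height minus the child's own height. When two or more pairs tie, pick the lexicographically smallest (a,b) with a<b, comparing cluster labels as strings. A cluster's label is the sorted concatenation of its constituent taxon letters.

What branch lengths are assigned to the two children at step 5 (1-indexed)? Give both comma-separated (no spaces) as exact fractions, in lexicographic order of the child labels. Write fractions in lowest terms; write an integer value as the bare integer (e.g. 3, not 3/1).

step 1: merge (K,P) at d=2; branch lengths K→1, P→1; new cluster KP
  updated: d(C,KP)=7, d(J,KP)=37/2, d(KP,U)=35/2, d(KP,Y)=12
step 2: merge (C,KP) at d=7; branch lengths C→7/2, KP→5/2; new cluster CKP
  updated: d(CKP,J)=17, d(CKP,U)=23, d(CKP,Y)=20
step 3: merge (J,U) at d=13; branch lengths J→13/2, U→13/2; new cluster JU
  updated: d(CKP,JU)=20, d(JU,Y)=23
step 4: merge (CKP,JU) at d=20; branch lengths CKP→13/2, JU→7/2; new cluster CJKPU
  updated: d(CJKPU,Y)=106/5
step 5: merge (CJKPU,Y) at d=106/5; branch lengths CJKPU→3/5, Y→53/5; new cluster CJKPUY
final tree: (((C:7/2,(K:1,P:1):5/2):13/2,(J:13/2,U:13/2):7/2):3/5,Y:53/5)
total length: 211/5

3/5,53/5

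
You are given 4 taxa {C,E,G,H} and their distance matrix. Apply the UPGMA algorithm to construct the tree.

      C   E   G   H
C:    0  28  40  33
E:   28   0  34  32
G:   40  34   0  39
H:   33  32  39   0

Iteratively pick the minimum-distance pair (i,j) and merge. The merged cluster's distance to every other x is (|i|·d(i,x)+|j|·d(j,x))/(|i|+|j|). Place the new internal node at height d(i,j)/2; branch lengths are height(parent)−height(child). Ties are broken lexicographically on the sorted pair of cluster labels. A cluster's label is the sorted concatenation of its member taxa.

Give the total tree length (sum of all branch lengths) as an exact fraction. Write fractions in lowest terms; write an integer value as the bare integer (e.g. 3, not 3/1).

815/12

1. join C+E (d=28) ⇒ CE; edges |C|=14, |E|=14
  updated: d(CE,G)=37, d(CE,H)=65/2
2. join CE+H (d=65/2) ⇒ CEH; edges |CE|=9/4, |H|=65/4
  updated: d(CEH,G)=113/3
3. join CEH+G (d=113/3) ⇒ CEGH; edges |CEH|=31/12, |G|=113/6
final tree: (((C:14,E:14):9/4,H:65/4):31/12,G:113/6)
total length: 815/12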